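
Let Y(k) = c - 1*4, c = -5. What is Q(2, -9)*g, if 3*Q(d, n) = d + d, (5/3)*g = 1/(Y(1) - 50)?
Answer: -4/295 ≈ -0.013559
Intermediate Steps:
Y(k) = -9 (Y(k) = -5 - 1*4 = -5 - 4 = -9)
g = -3/295 (g = 3/(5*(-9 - 50)) = (⅗)/(-59) = (⅗)*(-1/59) = -3/295 ≈ -0.010169)
Q(d, n) = 2*d/3 (Q(d, n) = (d + d)/3 = (2*d)/3 = 2*d/3)
Q(2, -9)*g = ((⅔)*2)*(-3/295) = (4/3)*(-3/295) = -4/295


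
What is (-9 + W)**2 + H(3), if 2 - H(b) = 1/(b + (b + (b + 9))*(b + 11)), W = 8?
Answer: 638/213 ≈ 2.9953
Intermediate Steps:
H(b) = 2 - 1/(b + (9 + 2*b)*(11 + b)) (H(b) = 2 - 1/(b + (b + (b + 9))*(b + 11)) = 2 - 1/(b + (b + (9 + b))*(11 + b)) = 2 - 1/(b + (9 + 2*b)*(11 + b)))
(-9 + W)**2 + H(3) = (-9 + 8)**2 + (197 + 4*3**2 + 64*3)/(99 + 2*3**2 + 32*3) = (-1)**2 + (197 + 4*9 + 192)/(99 + 2*9 + 96) = 1 + (197 + 36 + 192)/(99 + 18 + 96) = 1 + 425/213 = 638/213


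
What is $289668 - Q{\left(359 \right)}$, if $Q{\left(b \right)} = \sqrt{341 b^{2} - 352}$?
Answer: $289668 - \sqrt{43948069} \approx 2.8304 \cdot 10^{5}$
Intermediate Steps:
$Q{\left(b \right)} = \sqrt{-352 + 341 b^{2}}$
$289668 - Q{\left(359 \right)} = 289668 - \sqrt{-352 + 341 \cdot 359^{2}} = 289668 - \sqrt{-352 + 341 \cdot 128881} = 289668 - \sqrt{-352 + 43948421} = 289668 - \sqrt{43948069}$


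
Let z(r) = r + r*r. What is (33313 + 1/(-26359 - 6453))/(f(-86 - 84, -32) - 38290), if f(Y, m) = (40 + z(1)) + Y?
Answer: -364355385/420190472 ≈ -0.86712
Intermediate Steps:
z(r) = r + r**2
f(Y, m) = 42 + Y (f(Y, m) = (40 + 1*(1 + 1)) + Y = (40 + 1*2) + Y = (40 + 2) + Y = 42 + Y)
(33313 + 1/(-26359 - 6453))/(f(-86 - 84, -32) - 38290) = (33313 + 1/(-26359 - 6453))/((42 + (-86 - 84)) - 38290) = (33313 + 1/(-32812))/((42 - 170) - 38290) = (33313 - 1/32812)/(-128 - 38290) = (1093066155/32812)/(-38418) = (1093066155/32812)*(-1/38418) = -364355385/420190472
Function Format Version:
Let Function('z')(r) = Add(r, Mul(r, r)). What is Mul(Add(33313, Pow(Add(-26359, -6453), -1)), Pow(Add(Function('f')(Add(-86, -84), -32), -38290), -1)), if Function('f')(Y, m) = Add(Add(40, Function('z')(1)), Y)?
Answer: Rational(-364355385, 420190472) ≈ -0.86712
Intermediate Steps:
Function('z')(r) = Add(r, Pow(r, 2))
Function('f')(Y, m) = Add(42, Y) (Function('f')(Y, m) = Add(Add(40, Mul(1, Add(1, 1))), Y) = Add(Add(40, Mul(1, 2)), Y) = Add(Add(40, 2), Y) = Add(42, Y))
Mul(Add(33313, Pow(Add(-26359, -6453), -1)), Pow(Add(Function('f')(Add(-86, -84), -32), -38290), -1)) = Mul(Add(33313, Pow(Add(-26359, -6453), -1)), Pow(Add(Add(42, Add(-86, -84)), -38290), -1)) = Mul(Add(33313, Pow(-32812, -1)), Pow(Add(Add(42, -170), -38290), -1)) = Mul(Add(33313, Rational(-1, 32812)), Pow(Add(-128, -38290), -1)) = Mul(Rational(1093066155, 32812), Pow(-38418, -1)) = Mul(Rational(1093066155, 32812), Rational(-1, 38418)) = Rational(-364355385, 420190472)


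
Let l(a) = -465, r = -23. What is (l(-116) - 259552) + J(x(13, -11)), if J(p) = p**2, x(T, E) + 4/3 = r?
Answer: -2334824/9 ≈ -2.5943e+5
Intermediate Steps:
x(T, E) = -73/3 (x(T, E) = -4/3 - 23 = -73/3)
(l(-116) - 259552) + J(x(13, -11)) = (-465 - 259552) + (-73/3)**2 = -260017 + 5329/9 = -2334824/9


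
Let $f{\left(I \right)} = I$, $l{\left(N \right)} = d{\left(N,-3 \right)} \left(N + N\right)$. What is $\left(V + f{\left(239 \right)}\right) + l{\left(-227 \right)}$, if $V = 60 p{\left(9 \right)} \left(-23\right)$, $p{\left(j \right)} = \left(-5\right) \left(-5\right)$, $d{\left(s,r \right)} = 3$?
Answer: $-35623$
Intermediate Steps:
$l{\left(N \right)} = 6 N$ ($l{\left(N \right)} = 3 \left(N + N\right) = 3 \cdot 2 N = 6 N$)
$p{\left(j \right)} = 25$
$V = -34500$ ($V = 60 \cdot 25 \left(-23\right) = 1500 \left(-23\right) = -34500$)
$\left(V + f{\left(239 \right)}\right) + l{\left(-227 \right)} = \left(-34500 + 239\right) + 6 \left(-227\right) = -34261 - 1362 = -35623$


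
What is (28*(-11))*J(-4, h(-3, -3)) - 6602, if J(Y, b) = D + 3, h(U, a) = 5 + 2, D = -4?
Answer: -6294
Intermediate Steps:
h(U, a) = 7
J(Y, b) = -1 (J(Y, b) = -4 + 3 = -1)
(28*(-11))*J(-4, h(-3, -3)) - 6602 = (28*(-11))*(-1) - 6602 = -308*(-1) - 6602 = 308 - 6602 = -6294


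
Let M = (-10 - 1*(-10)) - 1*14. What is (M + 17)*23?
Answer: 69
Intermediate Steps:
M = -14 (M = (-10 + 10) - 14 = 0 - 14 = -14)
(M + 17)*23 = (-14 + 17)*23 = 3*23 = 69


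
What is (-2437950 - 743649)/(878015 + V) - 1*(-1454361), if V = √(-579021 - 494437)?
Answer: 1121180701023775578/770911413683 + 3181599*I*√1073458/770911413683 ≈ 1.4544e+6 + 0.004276*I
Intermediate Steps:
V = I*√1073458 (V = √(-1073458) = I*√1073458 ≈ 1036.1*I)
(-2437950 - 743649)/(878015 + V) - 1*(-1454361) = (-2437950 - 743649)/(878015 + I*√1073458) - 1*(-1454361) = -3181599/(878015 + I*√1073458) + 1454361 = 1454361 - 3181599/(878015 + I*√1073458)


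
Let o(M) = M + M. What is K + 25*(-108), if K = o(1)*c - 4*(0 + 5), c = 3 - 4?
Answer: -2722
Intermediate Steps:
o(M) = 2*M
c = -1
K = -22 (K = (2*1)*(-1) - 4*(0 + 5) = 2*(-1) - 4*5 = -2 - 20 = -22)
K + 25*(-108) = -22 + 25*(-108) = -22 - 2700 = -2722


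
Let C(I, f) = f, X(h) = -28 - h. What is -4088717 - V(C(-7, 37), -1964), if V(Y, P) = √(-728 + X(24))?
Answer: -4088717 - 2*I*√195 ≈ -4.0887e+6 - 27.928*I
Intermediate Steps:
V(Y, P) = 2*I*√195 (V(Y, P) = √(-728 + (-28 - 1*24)) = √(-728 + (-28 - 24)) = √(-728 - 52) = √(-780) = 2*I*√195)
-4088717 - V(C(-7, 37), -1964) = -4088717 - 2*I*√195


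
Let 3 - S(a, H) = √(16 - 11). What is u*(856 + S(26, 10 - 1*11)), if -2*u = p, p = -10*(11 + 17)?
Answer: 120260 - 140*√5 ≈ 1.1995e+5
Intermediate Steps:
p = -280 (p = -10*28 = -280)
S(a, H) = 3 - √5 (S(a, H) = 3 - √(16 - 11) = 3 - √5)
u = 140 (u = -½*(-280) = 140)
u*(856 + S(26, 10 - 1*11)) = 140*(856 + (3 - √5)) = 140*(859 - √5) = 120260 - 140*√5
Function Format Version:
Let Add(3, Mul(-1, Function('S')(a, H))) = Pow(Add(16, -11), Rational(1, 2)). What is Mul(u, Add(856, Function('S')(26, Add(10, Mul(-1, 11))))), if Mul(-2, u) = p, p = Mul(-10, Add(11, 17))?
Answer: Add(120260, Mul(-140, Pow(5, Rational(1, 2)))) ≈ 1.1995e+5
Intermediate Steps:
p = -280 (p = Mul(-10, 28) = -280)
Function('S')(a, H) = Add(3, Mul(-1, Pow(5, Rational(1, 2)))) (Function('S')(a, H) = Add(3, Mul(-1, Pow(Add(16, -11), Rational(1, 2)))) = Add(3, Mul(-1, Pow(5, Rational(1, 2)))))
u = 140 (u = Mul(Rational(-1, 2), -280) = 140)
Mul(u, Add(856, Function('S')(26, Add(10, Mul(-1, 11))))) = Mul(140, Add(856, Add(3, Mul(-1, Pow(5, Rational(1, 2)))))) = Mul(140, Add(859, Mul(-1, Pow(5, Rational(1, 2))))) = Add(120260, Mul(-140, Pow(5, Rational(1, 2))))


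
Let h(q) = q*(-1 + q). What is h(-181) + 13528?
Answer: 46470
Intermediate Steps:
h(-181) + 13528 = -181*(-1 - 181) + 13528 = -181*(-182) + 13528 = 32942 + 13528 = 46470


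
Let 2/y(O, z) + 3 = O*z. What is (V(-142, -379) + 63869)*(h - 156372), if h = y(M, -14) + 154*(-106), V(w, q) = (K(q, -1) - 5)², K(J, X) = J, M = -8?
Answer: -3977952637150/109 ≈ -3.6495e+10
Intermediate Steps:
y(O, z) = 2/(-3 + O*z)
V(w, q) = (-5 + q)² (V(w, q) = (q - 5)² = (-5 + q)²)
h = -1779314/109 (h = 2/(-3 - 8*(-14)) + 154*(-106) = 2/(-3 + 112) - 16324 = 2/109 - 16324 = -1779314/109 ≈ -16324.)
(V(-142, -379) + 63869)*(h - 156372) = ((-5 - 379)² + 63869)*(-1779314/109 - 156372) = ((-384)² + 63869)*(-18823862/109) = (147456 + 63869)*(-18823862/109) = 211325*(-18823862/109) = -3977952637150/109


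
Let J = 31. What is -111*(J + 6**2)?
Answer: -7437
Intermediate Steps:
-111*(J + 6**2) = -111*(31 + 6**2) = -111*(31 + 36) = -111*67 = -7437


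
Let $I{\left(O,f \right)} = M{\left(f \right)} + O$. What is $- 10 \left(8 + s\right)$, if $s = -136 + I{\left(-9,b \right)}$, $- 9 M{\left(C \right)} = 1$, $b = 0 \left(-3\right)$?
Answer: $\frac{12340}{9} \approx 1371.1$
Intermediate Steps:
$b = 0$
$M{\left(C \right)} = - \frac{1}{9}$ ($M{\left(C \right)} = \left(- \frac{1}{9}\right) 1 = - \frac{1}{9}$)
$I{\left(O,f \right)} = - \frac{1}{9} + O$
$s = - \frac{1306}{9}$ ($s = -136 - \frac{82}{9} = - \frac{1306}{9} \approx -145.11$)
$- 10 \left(8 + s\right) = - 10 \left(8 - \frac{1306}{9}\right) = \left(-10\right) \left(- \frac{1234}{9}\right) = \frac{12340}{9}$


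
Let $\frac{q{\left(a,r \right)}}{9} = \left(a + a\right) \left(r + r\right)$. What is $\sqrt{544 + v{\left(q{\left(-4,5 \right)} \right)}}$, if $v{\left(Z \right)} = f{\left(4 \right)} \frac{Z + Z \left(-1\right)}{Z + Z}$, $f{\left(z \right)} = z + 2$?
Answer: $4 \sqrt{34} \approx 23.324$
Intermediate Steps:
$q{\left(a,r \right)} = 36 a r$ ($q{\left(a,r \right)} = 9 \left(a + a\right) \left(r + r\right) = 9 \cdot 2 a 2 r = 9 \cdot 4 a r = 36 a r$)
$f{\left(z \right)} = 2 + z$
$v{\left(Z \right)} = 0$ ($v{\left(Z \right)} = \left(2 + 4\right) \frac{Z + Z \left(-1\right)}{Z + Z} = 6 \frac{Z - Z}{2 Z} = 6 \cdot 0 \frac{1}{2 Z} = 6 \cdot 0 = 0$)
$\sqrt{544 + v{\left(q{\left(-4,5 \right)} \right)}} = \sqrt{544 + 0} = \sqrt{544} = 4 \sqrt{34}$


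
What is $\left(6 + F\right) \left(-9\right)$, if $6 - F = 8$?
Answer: $-36$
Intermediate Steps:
$F = -2$ ($F = 6 - 8 = -2$)
$\left(6 + F\right) \left(-9\right) = \left(6 - 2\right) \left(-9\right) = 4 \left(-9\right) = -36$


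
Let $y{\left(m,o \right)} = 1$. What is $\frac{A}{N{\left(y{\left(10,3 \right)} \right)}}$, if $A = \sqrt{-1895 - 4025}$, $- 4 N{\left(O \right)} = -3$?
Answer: $\frac{16 i \sqrt{370}}{3} \approx 102.59 i$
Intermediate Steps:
$N{\left(O \right)} = \frac{3}{4}$ ($N{\left(O \right)} = \left(- \frac{1}{4}\right) \left(-3\right) = \frac{3}{4}$)
$A = 4 i \sqrt{370}$ ($A = \sqrt{-5920} = 4 i \sqrt{370} \approx 76.942 i$)
$\frac{A}{N{\left(y{\left(10,3 \right)} \right)}} = \frac{4 i \sqrt{370}}{\frac{3}{4}} = 4 i \sqrt{370} \cdot \frac{4}{3} = \frac{16 i \sqrt{370}}{3}$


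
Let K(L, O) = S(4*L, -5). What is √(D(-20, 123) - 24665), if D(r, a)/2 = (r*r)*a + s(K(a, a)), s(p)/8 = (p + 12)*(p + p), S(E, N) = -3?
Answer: √72871 ≈ 269.95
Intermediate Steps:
K(L, O) = -3
s(p) = 16*p*(12 + p) (s(p) = 8*((p + 12)*(p + p)) = 8*((12 + p)*(2*p)) = 8*(2*p*(12 + p)) = 16*p*(12 + p))
D(r, a) = -864 + 2*a*r² (D(r, a) = 2*((r*r)*a + 16*(-3)*(12 - 3)) = 2*(r²*a + 16*(-3)*9) = 2*(a*r² - 432) = 2*(-432 + a*r²) = -864 + 2*a*r²)
√(D(-20, 123) - 24665) = √((-864 + 2*123*(-20)²) - 24665) = √((-864 + 2*123*400) - 24665) = √((-864 + 98400) - 24665) = √(97536 - 24665) = √72871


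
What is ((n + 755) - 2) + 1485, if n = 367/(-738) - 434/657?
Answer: 13389737/5986 ≈ 2236.8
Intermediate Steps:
n = -6931/5986 (n = 367*(-1/738) - 434*1/657 = -367/738 - 434/657 = -6931/5986 ≈ -1.1579)
((n + 755) - 2) + 1485 = ((-6931/5986 + 755) - 2) + 1485 = (4512499/5986 - 2) + 1485 = 4500527/5986 + 1485 = 13389737/5986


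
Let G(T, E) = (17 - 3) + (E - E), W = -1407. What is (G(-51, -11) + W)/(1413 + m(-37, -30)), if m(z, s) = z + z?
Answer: -1393/1339 ≈ -1.0403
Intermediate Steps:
m(z, s) = 2*z
G(T, E) = 14 (G(T, E) = 14 + 0 = 14)
(G(-51, -11) + W)/(1413 + m(-37, -30)) = (14 - 1407)/(1413 + 2*(-37)) = -1393/(1413 - 74) = -1393/1339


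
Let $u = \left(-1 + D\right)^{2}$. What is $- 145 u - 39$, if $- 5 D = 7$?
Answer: $- \frac{4371}{5} \approx -874.2$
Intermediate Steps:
$D = - \frac{7}{5}$ ($D = \left(- \frac{1}{5}\right) 7 = - \frac{7}{5} \approx -1.4$)
$u = \frac{144}{25}$ ($u = \left(-1 - \frac{7}{5}\right)^{2} = \left(- \frac{12}{5}\right)^{2} = \frac{144}{25} \approx 5.76$)
$- 145 u - 39 = \left(-145\right) \frac{144}{25} - 39 = - \frac{4176}{5} - 39 = - \frac{4371}{5}$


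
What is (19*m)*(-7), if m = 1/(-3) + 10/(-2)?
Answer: 2128/3 ≈ 709.33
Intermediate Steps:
m = -16/3 (m = 1*(-⅓) + 10*(-½) = -⅓ - 5 = -16/3 ≈ -5.3333)
(19*m)*(-7) = (19*(-16/3))*(-7) = -304/3*(-7) = 2128/3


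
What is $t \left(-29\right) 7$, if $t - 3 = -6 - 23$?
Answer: $5278$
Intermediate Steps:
$t = -26$ ($t = 3 - 29 = -26$)
$t \left(-29\right) 7 = \left(-26\right) \left(-29\right) 7 = 754 \cdot 7 = 5278$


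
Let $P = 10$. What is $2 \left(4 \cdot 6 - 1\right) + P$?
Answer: $56$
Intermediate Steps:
$2 \left(4 \cdot 6 - 1\right) + P = 2 \left(4 \cdot 6 - 1\right) + 10 = 2 \left(24 - 1\right) + 10 = 2 \cdot 23 + 10 = 46 + 10 = 56$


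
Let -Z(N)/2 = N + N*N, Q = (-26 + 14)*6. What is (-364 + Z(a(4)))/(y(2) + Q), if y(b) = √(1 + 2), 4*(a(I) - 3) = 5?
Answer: 9807/1727 + 3269*√3/41448 ≈ 5.8152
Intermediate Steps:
Q = -72 (Q = -12*6 = -72)
a(I) = 17/4 (a(I) = 3 + (¼)*5 = 3 + 5/4 = 17/4)
y(b) = √3
Z(N) = -2*N - 2*N² (Z(N) = -2*(N + N*N) = -2*(N + N²) = -2*N - 2*N²)
(-364 + Z(a(4)))/(y(2) + Q) = (-364 - 2*17/4*(1 + 17/4))/(√3 - 72) = (-364 - 2*17/4*21/4)/(-72 + √3) = (-364 - 357/8)/(-72 + √3) = -3269/(8*(-72 + √3))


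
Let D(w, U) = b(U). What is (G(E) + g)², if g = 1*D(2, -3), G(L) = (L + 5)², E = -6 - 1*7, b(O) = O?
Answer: 3721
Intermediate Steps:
D(w, U) = U
E = -13 (E = -6 - 7 = -13)
G(L) = (5 + L)²
g = -3 (g = 1*(-3) = -3)
(G(E) + g)² = ((5 - 13)² - 3)² = ((-8)² - 3)² = (64 - 3)² = 61² = 3721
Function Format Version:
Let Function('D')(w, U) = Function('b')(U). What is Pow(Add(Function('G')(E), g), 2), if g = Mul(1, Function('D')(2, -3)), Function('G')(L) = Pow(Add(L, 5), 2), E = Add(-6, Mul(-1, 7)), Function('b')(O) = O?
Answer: 3721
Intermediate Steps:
Function('D')(w, U) = U
E = -13 (E = Add(-6, -7) = -13)
Function('G')(L) = Pow(Add(5, L), 2)
g = -3 (g = Mul(1, -3) = -3)
Pow(Add(Function('G')(E), g), 2) = Pow(Add(Pow(Add(5, -13), 2), -3), 2) = Pow(Add(Pow(-8, 2), -3), 2) = Pow(Add(64, -3), 2) = Pow(61, 2) = 3721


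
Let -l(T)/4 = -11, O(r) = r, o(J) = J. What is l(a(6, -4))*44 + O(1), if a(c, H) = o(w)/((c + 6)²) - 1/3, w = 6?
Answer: 1937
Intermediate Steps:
a(c, H) = -⅓ + 6/(6 + c)² (a(c, H) = 6/((c + 6)²) - 1/3 = 6/((6 + c)²) - 1*⅓ = 6/(6 + c)² - ⅓ = -⅓ + 6/(6 + c)²)
l(T) = 44 (l(T) = -4*(-11) = 44)
l(a(6, -4))*44 + O(1) = 44*44 + 1 = 1936 + 1 = 1937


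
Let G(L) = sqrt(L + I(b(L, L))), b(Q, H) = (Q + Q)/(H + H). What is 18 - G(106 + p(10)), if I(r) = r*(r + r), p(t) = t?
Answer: 18 - sqrt(118) ≈ 7.1372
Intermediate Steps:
b(Q, H) = Q/H (b(Q, H) = (2*Q)/((2*H)) = (2*Q)*(1/(2*H)) = Q/H)
I(r) = 2*r**2 (I(r) = r*(2*r) = 2*r**2)
G(L) = sqrt(2 + L) (G(L) = sqrt(L + 2*(L/L)**2) = sqrt(L + 2*1**2) = sqrt(L + 2*1) = sqrt(L + 2) = sqrt(2 + L))
18 - G(106 + p(10)) = 18 - sqrt(2 + (106 + 10)) = 18 - sqrt(2 + 116) = 18 - sqrt(118)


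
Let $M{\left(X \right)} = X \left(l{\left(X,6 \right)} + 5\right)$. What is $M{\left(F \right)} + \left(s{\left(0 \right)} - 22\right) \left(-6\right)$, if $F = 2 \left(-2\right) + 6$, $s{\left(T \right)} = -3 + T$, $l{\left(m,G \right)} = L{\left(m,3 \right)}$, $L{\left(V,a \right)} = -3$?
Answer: $154$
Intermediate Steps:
$l{\left(m,G \right)} = -3$
$F = 2$ ($F = -4 + 6 = 2$)
$M{\left(X \right)} = 2 X$ ($M{\left(X \right)} = X \left(-3 + 5\right) = X 2 = 2 X$)
$M{\left(F \right)} + \left(s{\left(0 \right)} - 22\right) \left(-6\right) = 2 \cdot 2 + \left(\left(-3 + 0\right) - 22\right) \left(-6\right) = 4 + \left(-3 - 22\right) \left(-6\right) = 4 - -150 = 4 + 150 = 154$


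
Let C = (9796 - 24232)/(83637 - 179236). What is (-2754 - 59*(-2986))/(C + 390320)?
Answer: 4144694645/9328554029 ≈ 0.44430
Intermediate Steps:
C = 14436/95599 (C = -14436/(-95599) = -14436*(-1/95599) = 14436/95599 ≈ 0.15101)
(-2754 - 59*(-2986))/(C + 390320) = (-2754 - 59*(-2986))/(14436/95599 + 390320) = (-2754 + 176174)/(37314216116/95599) = 173420*(95599/37314216116) = 4144694645/9328554029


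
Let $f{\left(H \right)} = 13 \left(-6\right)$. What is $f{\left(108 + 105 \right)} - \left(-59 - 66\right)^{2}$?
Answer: $-15703$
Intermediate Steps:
$f{\left(H \right)} = -78$
$f{\left(108 + 105 \right)} - \left(-59 - 66\right)^{2} = -78 - \left(-59 - 66\right)^{2} = -78 - \left(-125\right)^{2} = -78 - 15625 = -15703$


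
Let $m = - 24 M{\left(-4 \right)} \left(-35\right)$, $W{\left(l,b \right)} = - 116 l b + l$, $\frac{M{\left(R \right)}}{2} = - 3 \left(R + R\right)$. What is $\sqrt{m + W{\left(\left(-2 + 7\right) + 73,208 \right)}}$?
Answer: $i \sqrt{1841586} \approx 1357.1 i$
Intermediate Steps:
$M{\left(R \right)} = - 12 R$ ($M{\left(R \right)} = 2 \left(- 3 \left(R + R\right)\right) = 2 \left(- 3 \cdot 2 R\right) = 2 \left(- 6 R\right) = - 12 R$)
$W{\left(l,b \right)} = l - 116 b l$ ($W{\left(l,b \right)} = - 116 b l + l = l - 116 b l$)
$m = 40320$ ($m = - 24 \left(\left(-12\right) \left(-4\right)\right) \left(-35\right) = \left(-24\right) 48 \left(-35\right) = \left(-1152\right) \left(-35\right) = 40320$)
$\sqrt{m + W{\left(\left(-2 + 7\right) + 73,208 \right)}} = \sqrt{40320 + \left(\left(-2 + 7\right) + 73\right) \left(1 - 24128\right)} = \sqrt{40320 + \left(5 + 73\right) \left(1 - 24128\right)} = \sqrt{40320 + 78 \left(-24127\right)} = \sqrt{40320 - 1881906} = \sqrt{-1841586} = i \sqrt{1841586}$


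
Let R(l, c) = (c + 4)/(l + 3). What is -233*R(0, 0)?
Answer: -932/3 ≈ -310.67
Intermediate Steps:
R(l, c) = (4 + c)/(3 + l)
-233*R(0, 0) = -233*(4 + 0)/(3 + 0) = -233*4/3 = -932/3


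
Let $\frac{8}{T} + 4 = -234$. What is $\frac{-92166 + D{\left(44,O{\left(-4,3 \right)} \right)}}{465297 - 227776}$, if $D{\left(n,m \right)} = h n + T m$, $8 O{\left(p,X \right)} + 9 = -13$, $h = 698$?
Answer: $- \frac{7313015}{28264999} \approx -0.25873$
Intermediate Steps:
$T = - \frac{4}{119}$ ($T = \frac{8}{-4 - 234} = \frac{8}{-238} = 8 \left(- \frac{1}{238}\right) = - \frac{4}{119} \approx -0.033613$)
$O{\left(p,X \right)} = - \frac{11}{4}$ ($O{\left(p,X \right)} = - \frac{9}{8} + \frac{1}{8} \left(-13\right) = - \frac{9}{8} - \frac{13}{8} = - \frac{11}{4}$)
$D{\left(n,m \right)} = 698 n - \frac{4 m}{119}$
$\frac{-92166 + D{\left(44,O{\left(-4,3 \right)} \right)}}{465297 - 227776} = \frac{-92166 + \left(698 \cdot 44 - - \frac{11}{119}\right)}{465297 - 227776} = \frac{-92166 + \left(30712 + \frac{11}{119}\right)}{237521} = \left(-92166 + \frac{3654739}{119}\right) \frac{1}{237521} = \left(- \frac{7313015}{119}\right) \frac{1}{237521} = - \frac{7313015}{28264999}$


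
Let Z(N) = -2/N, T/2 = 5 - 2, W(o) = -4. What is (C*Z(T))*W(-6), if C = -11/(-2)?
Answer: 22/3 ≈ 7.3333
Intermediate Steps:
T = 6 (T = 2*(5 - 2) = 2*3 = 6)
C = 11/2 (C = -11*(-½) = 11/2 ≈ 5.5000)
(C*Z(T))*W(-6) = (11*(-2/6)/2)*(-4) = (11*(-2*⅙)/2)*(-4) = ((11/2)*(-⅓))*(-4) = -11/6*(-4) = 22/3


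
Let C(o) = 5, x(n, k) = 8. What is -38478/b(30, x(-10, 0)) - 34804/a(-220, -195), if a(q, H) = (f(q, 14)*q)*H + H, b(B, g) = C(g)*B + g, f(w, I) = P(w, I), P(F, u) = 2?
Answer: -1649704111/6762795 ≈ -243.94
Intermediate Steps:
f(w, I) = 2
b(B, g) = g + 5*B (b(B, g) = 5*B + g = g + 5*B)
a(q, H) = H + 2*H*q (a(q, H) = (2*q)*H + H = 2*H*q + H = H + 2*H*q)
-38478/b(30, x(-10, 0)) - 34804/a(-220, -195) = -38478/(8 + 5*30) - 34804*(-1/(195*(1 + 2*(-220)))) = -38478/(8 + 150) - 34804*(-1/(195*(1 - 440))) = -38478/158 - 34804/((-195*(-439))) = -38478*1/158 - 34804/85605 = -19239/79 - 34804*1/85605 = -19239/79 - 34804/85605 = -1649704111/6762795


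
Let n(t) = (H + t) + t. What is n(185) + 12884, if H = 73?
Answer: 13327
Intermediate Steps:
n(t) = 73 + 2*t (n(t) = (73 + t) + t = 73 + 2*t)
n(185) + 12884 = (73 + 2*185) + 12884 = (73 + 370) + 12884 = 443 + 12884 = 13327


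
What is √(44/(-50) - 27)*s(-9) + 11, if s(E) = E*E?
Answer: 11 + 81*I*√697/5 ≈ 11.0 + 427.69*I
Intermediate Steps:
s(E) = E²
√(44/(-50) - 27)*s(-9) + 11 = √(44/(-50) - 27)*(-9)² + 11 = √(44*(-1/50) - 27)*81 + 11 = √(-22/25 - 27)*81 + 11 = √(-697/25)*81 + 11 = (I*√697/5)*81 + 11 = 81*I*√697/5 + 11 = 11 + 81*I*√697/5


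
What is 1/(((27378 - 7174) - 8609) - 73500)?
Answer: -1/61905 ≈ -1.6154e-5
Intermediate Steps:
1/(((27378 - 7174) - 8609) - 73500) = 1/((20204 - 8609) - 73500) = 1/(11595 - 73500) = 1/(-61905) = -1/61905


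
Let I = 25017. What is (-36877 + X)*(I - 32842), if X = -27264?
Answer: 501903325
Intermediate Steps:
(-36877 + X)*(I - 32842) = (-36877 - 27264)*(25017 - 32842) = -64141*(-7825) = 501903325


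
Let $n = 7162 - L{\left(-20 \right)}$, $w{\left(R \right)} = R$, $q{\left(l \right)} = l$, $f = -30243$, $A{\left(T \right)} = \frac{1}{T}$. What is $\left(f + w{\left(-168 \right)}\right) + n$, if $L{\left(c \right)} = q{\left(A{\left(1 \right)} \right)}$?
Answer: $-23250$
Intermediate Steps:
$L{\left(c \right)} = 1$ ($L{\left(c \right)} = 1^{-1} = 1$)
$n = 7161$ ($n = 7162 - 1 = 7161$)
$\left(f + w{\left(-168 \right)}\right) + n = \left(-30243 - 168\right) + 7161 = -30411 + 7161 = -23250$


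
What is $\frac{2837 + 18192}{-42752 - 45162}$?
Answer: $- \frac{21029}{87914} \approx -0.2392$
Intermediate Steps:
$\frac{2837 + 18192}{-42752 - 45162} = \frac{21029}{-87914} = 21029 \left(- \frac{1}{87914}\right) = - \frac{21029}{87914}$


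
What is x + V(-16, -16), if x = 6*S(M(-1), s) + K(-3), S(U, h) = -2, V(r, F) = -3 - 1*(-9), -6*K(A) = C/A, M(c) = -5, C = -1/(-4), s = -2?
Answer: -431/72 ≈ -5.9861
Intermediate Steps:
C = ¼ (C = -1*(-¼) = ¼ ≈ 0.25000)
K(A) = -1/(24*A)
V(r, F) = 6 (V(r, F) = -3 + 9 = 6)
x = -863/72 (x = 6*(-2) - 1/24/(-3) = -12 - 1/24*(-⅓) = -12 + 1/72 = -863/72 ≈ -11.986)
x + V(-16, -16) = -863/72 + 6 = -431/72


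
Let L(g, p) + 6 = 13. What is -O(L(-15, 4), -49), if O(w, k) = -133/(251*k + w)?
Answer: -19/1756 ≈ -0.010820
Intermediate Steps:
L(g, p) = 7 (L(g, p) = -6 + 13 = 7)
O(w, k) = -133/(w + 251*k)
-O(L(-15, 4), -49) = -(-133)/(7 + 251*(-49)) = -(-133)/(7 - 12299) = -(-133)/(-12292) = -(-133)*(-1)/12292 = -1*19/1756 = -19/1756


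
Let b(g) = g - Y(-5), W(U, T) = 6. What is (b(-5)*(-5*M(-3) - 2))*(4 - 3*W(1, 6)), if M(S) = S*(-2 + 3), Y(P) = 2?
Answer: 1274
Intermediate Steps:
M(S) = S (M(S) = S*1 = S)
b(g) = -2 + g (b(g) = g - 1*2 = g - 2 = -2 + g)
(b(-5)*(-5*M(-3) - 2))*(4 - 3*W(1, 6)) = ((-2 - 5)*(-5*(-3) - 2))*(4 - 3*6) = (-7*(15 - 2))*(4 - 18) = -7*13*(-14) = -91*(-14) = 1274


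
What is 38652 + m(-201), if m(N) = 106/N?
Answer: 7768946/201 ≈ 38652.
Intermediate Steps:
38652 + m(-201) = 38652 + 106/(-201) = 38652 + 106*(-1/201) = 38652 - 106/201 = 7768946/201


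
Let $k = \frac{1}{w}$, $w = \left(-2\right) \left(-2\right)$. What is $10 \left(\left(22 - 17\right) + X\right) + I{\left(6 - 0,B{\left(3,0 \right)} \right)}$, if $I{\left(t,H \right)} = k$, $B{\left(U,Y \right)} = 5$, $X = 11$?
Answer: $\frac{641}{4} \approx 160.25$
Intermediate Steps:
$w = 4$
$k = \frac{1}{4} \approx 0.25$
$I{\left(t,H \right)} = \frac{1}{4}$
$10 \left(\left(22 - 17\right) + X\right) + I{\left(6 - 0,B{\left(3,0 \right)} \right)} = 10 \left(\left(22 - 17\right) + 11\right) + \frac{1}{4} = 10 \left(5 + 11\right) + \frac{1}{4} = 10 \cdot 16 + \frac{1}{4} = 160 + \frac{1}{4} = \frac{641}{4}$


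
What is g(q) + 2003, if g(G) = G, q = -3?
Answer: 2000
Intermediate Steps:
g(q) + 2003 = -3 + 2003 = 2000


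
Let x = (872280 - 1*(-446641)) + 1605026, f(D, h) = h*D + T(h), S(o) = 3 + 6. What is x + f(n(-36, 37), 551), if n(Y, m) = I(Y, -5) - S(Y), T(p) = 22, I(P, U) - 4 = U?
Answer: 2918459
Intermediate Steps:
I(P, U) = 4 + U
S(o) = 9
n(Y, m) = -10 (n(Y, m) = (4 - 5) - 1*9 = -1 - 9 = -10)
f(D, h) = 22 + D*h (f(D, h) = h*D + 22 = D*h + 22 = 22 + D*h)
x = 2923947 (x = (872280 + 446641) + 1605026 = 1318921 + 1605026 = 2923947)
x + f(n(-36, 37), 551) = 2923947 + (22 - 10*551) = 2923947 + (22 - 5510) = 2923947 - 5488 = 2918459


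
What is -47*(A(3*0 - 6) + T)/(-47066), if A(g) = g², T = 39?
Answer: 3525/47066 ≈ 0.074895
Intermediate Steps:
-47*(A(3*0 - 6) + T)/(-47066) = -47*((3*0 - 6)² + 39)/(-47066) = -47*((0 - 6)² + 39)*(-1/47066) = -47*((-6)² + 39)*(-1/47066) = -47*(36 + 39)*(-1/47066) = -47*75*(-1/47066) = -3525*(-1/47066) = 3525/47066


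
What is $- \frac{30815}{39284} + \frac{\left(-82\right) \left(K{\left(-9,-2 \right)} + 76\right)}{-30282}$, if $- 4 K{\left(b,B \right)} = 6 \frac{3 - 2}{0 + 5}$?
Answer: $- \frac{246174403}{424856460} \approx -0.57943$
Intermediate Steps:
$K{\left(b,B \right)} = - \frac{3}{10}$ ($K{\left(b,B \right)} = - \frac{6 \frac{3 - 2}{0 + 5}}{4} = - \frac{6 \cdot 1 \cdot \frac{1}{5}}{4} = - \frac{6 \cdot \frac{1}{5}}{4} = \left(- \frac{1}{4}\right) \frac{6}{5} = - \frac{3}{10}$)
$- \frac{30815}{39284} + \frac{\left(-82\right) \left(K{\left(-9,-2 \right)} + 76\right)}{-30282} = - \frac{30815}{39284} + \frac{\left(-82\right) \left(- \frac{3}{10} + 76\right)}{-30282} = \left(-30815\right) \frac{1}{39284} + \left(-82\right) \frac{757}{10} \left(- \frac{1}{30282}\right) = - \frac{30815}{39284} - - \frac{31037}{151410} = - \frac{30815}{39284} + \frac{31037}{151410} = - \frac{246174403}{424856460}$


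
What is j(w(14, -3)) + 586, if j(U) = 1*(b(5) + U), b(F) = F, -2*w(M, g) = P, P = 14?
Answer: 584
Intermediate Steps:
w(M, g) = -7 (w(M, g) = -½*14 = -7)
j(U) = 5 + U (j(U) = 1*(5 + U) = 5 + U)
j(w(14, -3)) + 586 = (5 - 7) + 586 = -2 + 586 = 584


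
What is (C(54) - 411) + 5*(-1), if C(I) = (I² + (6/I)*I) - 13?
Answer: 2493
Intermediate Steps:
C(I) = -7 + I² (C(I) = (I² + 6) - 13 = (6 + I²) - 13 = -7 + I²)
(C(54) - 411) + 5*(-1) = ((-7 + 54²) - 411) + 5*(-1) = ((-7 + 2916) - 411) - 5 = (2909 - 411) - 5 = 2498 - 5 = 2493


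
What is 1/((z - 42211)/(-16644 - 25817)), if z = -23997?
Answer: 42461/66208 ≈ 0.64133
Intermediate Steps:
1/((z - 42211)/(-16644 - 25817)) = 1/((-23997 - 42211)/(-16644 - 25817)) = 1/(-66208/(-42461)) = 1/(-66208*(-1/42461)) = 1/(66208/42461) = 42461/66208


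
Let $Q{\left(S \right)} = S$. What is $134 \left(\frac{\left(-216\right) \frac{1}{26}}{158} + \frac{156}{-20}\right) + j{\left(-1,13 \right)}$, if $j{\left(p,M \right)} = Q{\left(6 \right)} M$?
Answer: $- \frac{5002752}{5135} \approx -974.25$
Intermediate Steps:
$j{\left(p,M \right)} = 6 M$
$134 \left(\frac{\left(-216\right) \frac{1}{26}}{158} + \frac{156}{-20}\right) + j{\left(-1,13 \right)} = 134 \left(\frac{\left(-216\right) \frac{1}{26}}{158} + \frac{156}{-20}\right) + 6 \cdot 13 = 134 \left(\left(-216\right) \frac{1}{26} \cdot \frac{1}{158} + 156 \left(- \frac{1}{20}\right)\right) + 78 = 134 \left(\left(- \frac{108}{13}\right) \frac{1}{158} - \frac{39}{5}\right) + 78 = 134 \left(- \frac{54}{1027} - \frac{39}{5}\right) + 78 = 134 \left(- \frac{40323}{5135}\right) + 78 = - \frac{5403282}{5135} + 78 = - \frac{5002752}{5135}$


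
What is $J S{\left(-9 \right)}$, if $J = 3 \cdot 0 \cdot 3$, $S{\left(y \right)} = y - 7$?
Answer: $0$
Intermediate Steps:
$S{\left(y \right)} = -7 + y$
$J = 0$ ($J = 0 \cdot 3 = 0$)
$J S{\left(-9 \right)} = 0 \left(-7 - 9\right) = 0 \left(-16\right) = 0$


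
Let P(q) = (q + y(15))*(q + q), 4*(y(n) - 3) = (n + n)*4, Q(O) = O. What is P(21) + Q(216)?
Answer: 2484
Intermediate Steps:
y(n) = 3 + 2*n (y(n) = 3 + ((n + n)*4)/4 = 3 + ((2*n)*4)/4 = 3 + (8*n)/4 = 3 + 2*n)
P(q) = 2*q*(33 + q) (P(q) = (q + (3 + 2*15))*(q + q) = (q + (3 + 30))*(2*q) = (q + 33)*(2*q) = (33 + q)*(2*q) = 2*q*(33 + q))
P(21) + Q(216) = 2*21*(33 + 21) + 216 = 2*21*54 + 216 = 2268 + 216 = 2484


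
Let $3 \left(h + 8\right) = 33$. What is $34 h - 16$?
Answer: $86$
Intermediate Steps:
$h = 3$ ($h = -8 + \frac{1}{3} \cdot 33 = -8 + 11 = 3$)
$34 h - 16 = 34 \cdot 3 - 16 = 102 - 16 = 86$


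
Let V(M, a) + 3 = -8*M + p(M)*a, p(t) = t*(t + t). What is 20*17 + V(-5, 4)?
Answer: 577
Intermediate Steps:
p(t) = 2*t² (p(t) = t*(2*t) = 2*t²)
V(M, a) = -3 - 8*M + 2*a*M² (V(M, a) = -3 + (-8*M + (2*M²)*a) = -3 + (-8*M + 2*a*M²) = -3 - 8*M + 2*a*M²)
20*17 + V(-5, 4) = 20*17 + (-3 - 8*(-5) + 2*4*(-5)²) = 340 + (-3 + 40 + 2*4*25) = 340 + (-3 + 40 + 200) = 340 + 237 = 577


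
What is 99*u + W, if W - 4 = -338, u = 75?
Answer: 7091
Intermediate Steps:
W = -334 (W = 4 - 338 = -334)
99*u + W = 99*75 - 334 = 7425 - 334 = 7091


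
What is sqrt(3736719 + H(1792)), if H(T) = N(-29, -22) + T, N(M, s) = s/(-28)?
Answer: sqrt(732748310)/14 ≈ 1933.5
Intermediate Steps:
N(M, s) = -s/28 (N(M, s) = s*(-1/28) = -s/28)
H(T) = 11/14 + T (H(T) = -1/28*(-22) + T = 11/14 + T)
sqrt(3736719 + H(1792)) = sqrt(3736719 + (11/14 + 1792)) = sqrt(3736719 + 25099/14) = sqrt(52339165/14) = sqrt(732748310)/14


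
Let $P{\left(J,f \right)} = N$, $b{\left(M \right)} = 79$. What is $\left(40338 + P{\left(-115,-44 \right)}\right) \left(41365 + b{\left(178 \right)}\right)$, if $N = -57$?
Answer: $1669405764$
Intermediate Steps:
$P{\left(J,f \right)} = -57$
$\left(40338 + P{\left(-115,-44 \right)}\right) \left(41365 + b{\left(178 \right)}\right) = \left(40338 - 57\right) \left(41365 + 79\right) = 40281 \cdot 41444 = 1669405764$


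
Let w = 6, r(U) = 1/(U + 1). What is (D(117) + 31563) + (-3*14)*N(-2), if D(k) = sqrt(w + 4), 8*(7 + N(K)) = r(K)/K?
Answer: 254835/8 + sqrt(10) ≈ 31858.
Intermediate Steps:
r(U) = 1/(1 + U)
N(K) = -7 + 1/(8*K*(1 + K)) (N(K) = -7 + (1/((1 + K)*K))/8 = -7 + (1/(K*(1 + K)))/8 = -7 + 1/(8*K*(1 + K)))
D(k) = sqrt(10) (D(k) = sqrt(6 + 4) = sqrt(10))
(D(117) + 31563) + (-3*14)*N(-2) = (sqrt(10) + 31563) + (-3*14)*((1/8)*(1 - 56*(-2)*(1 - 2))/(-2*(1 - 2))) = (31563 + sqrt(10)) - 21*(-1)*(1 - 56*(-2)*(-1))/(4*2*(-1)) = (31563 + sqrt(10)) - 21*(-1)*(-1)*(1 - 112)/(4*2) = (31563 + sqrt(10)) - 21*(-1)*(-1)*(-111)/(4*2) = (31563 + sqrt(10)) - 42*(-111/16) = (31563 + sqrt(10)) + 2331/8 = 254835/8 + sqrt(10)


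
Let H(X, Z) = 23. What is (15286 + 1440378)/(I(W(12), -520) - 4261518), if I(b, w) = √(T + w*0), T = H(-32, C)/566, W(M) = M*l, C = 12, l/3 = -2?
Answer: -85636329250752/250703980146521 - 35504*√13018/250703980146521 ≈ -0.34158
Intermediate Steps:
l = -6 (l = 3*(-2) = -6)
W(M) = -6*M (W(M) = M*(-6) = -6*M)
T = 23/566 ≈ 0.040636
I(b, w) = √13018/566 (I(b, w) = √(23/566 + w*0) = √(23/566 + 0) = √(23/566) = √13018/566)
(15286 + 1440378)/(I(W(12), -520) - 4261518) = (15286 + 1440378)/(√13018/566 - 4261518) = 1455664/(-4261518 + √13018/566)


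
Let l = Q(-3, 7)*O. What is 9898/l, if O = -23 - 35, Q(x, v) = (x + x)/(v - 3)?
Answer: 9898/87 ≈ 113.77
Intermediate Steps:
Q(x, v) = 2*x/(-3 + v) (Q(x, v) = (2*x)/(-3 + v) = 2*x/(-3 + v))
O = -58
l = 87 (l = (2*(-3)/(-3 + 7))*(-58) = (2*(-3)/4)*(-58) = (2*(-3)*(¼))*(-58) = -3/2*(-58) = 87)
9898/l = 9898/87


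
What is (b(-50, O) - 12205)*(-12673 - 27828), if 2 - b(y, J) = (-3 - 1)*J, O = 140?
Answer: 471553143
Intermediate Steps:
b(y, J) = 2 + 4*J (b(y, J) = 2 - (-3 - 1)*J = 2 - (-4)*J = 2 + 4*J)
(b(-50, O) - 12205)*(-12673 - 27828) = ((2 + 4*140) - 12205)*(-12673 - 27828) = ((2 + 560) - 12205)*(-40501) = (562 - 12205)*(-40501) = -11643*(-40501) = 471553143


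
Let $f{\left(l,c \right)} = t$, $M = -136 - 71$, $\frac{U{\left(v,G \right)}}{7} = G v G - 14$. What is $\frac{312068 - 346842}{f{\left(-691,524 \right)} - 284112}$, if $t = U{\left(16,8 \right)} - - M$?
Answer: $\frac{34774}{277249} \approx 0.12543$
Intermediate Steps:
$U{\left(v,G \right)} = -98 + 7 v G^{2}$ ($U{\left(v,G \right)} = 7 \left(G v G - 14\right) = 7 \left(v G^{2} - 14\right) = 7 \left(-14 + v G^{2}\right) = -98 + 7 v G^{2}$)
$M = -207$
$t = 6863$ ($t = \left(-98 + 7 \cdot 16 \cdot 8^{2}\right) - \left(-1\right) \left(-207\right) = \left(-98 + 7 \cdot 16 \cdot 64\right) - 207 = \left(-98 + 7168\right) - 207 = 7070 - 207 = 6863$)
$f{\left(l,c \right)} = 6863$
$\frac{312068 - 346842}{f{\left(-691,524 \right)} - 284112} = \frac{312068 - 346842}{6863 - 284112} = - \frac{34774}{-277249} = \left(-34774\right) \left(- \frac{1}{277249}\right) = \frac{34774}{277249}$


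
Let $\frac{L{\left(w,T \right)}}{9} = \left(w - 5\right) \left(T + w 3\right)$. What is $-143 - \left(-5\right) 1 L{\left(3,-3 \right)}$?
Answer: $-683$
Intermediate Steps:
$L{\left(w,T \right)} = 9 \left(-5 + w\right) \left(T + 3 w\right)$ ($L{\left(w,T \right)} = 9 \left(w - 5\right) \left(T + w 3\right) = 9 \left(-5 + w\right) \left(T + 3 w\right)$)
$-143 - \left(-5\right) 1 L{\left(3,-3 \right)} = -143 - \left(-5\right) 1 \left(\left(-135\right) 3 - -135 + 27 \cdot 3^{2} + 9 \left(-3\right) 3\right) = -143 - - 5 \left(-405 + 135 + 27 \cdot 9 - 81\right) = -143 - - 5 \left(-405 + 135 + 243 - 81\right) = -143 - \left(-5\right) \left(-108\right) = -143 - 540 = -683$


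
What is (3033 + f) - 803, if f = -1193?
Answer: 1037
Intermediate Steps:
(3033 + f) - 803 = (3033 - 1193) - 803 = 1840 - 803 = 1037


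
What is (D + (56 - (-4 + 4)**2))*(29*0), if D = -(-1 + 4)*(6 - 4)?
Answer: 0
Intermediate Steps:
D = -6 (D = -3*2 = -1*6 = -6)
(D + (56 - (-4 + 4)**2))*(29*0) = (-6 + (56 - (-4 + 4)**2))*(29*0) = (-6 + (56 - 1*0**2))*0 = (-6 + (56 - 1*0))*0 = (-6 + (56 + 0))*0 = (-6 + 56)*0 = 50*0 = 0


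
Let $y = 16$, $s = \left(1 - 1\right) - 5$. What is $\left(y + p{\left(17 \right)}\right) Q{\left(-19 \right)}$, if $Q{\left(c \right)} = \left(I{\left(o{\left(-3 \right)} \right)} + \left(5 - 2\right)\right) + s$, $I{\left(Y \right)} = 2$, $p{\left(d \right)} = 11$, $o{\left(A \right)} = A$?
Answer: $0$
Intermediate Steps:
$s = -5$ ($s = 0 - 5 = -5$)
$Q{\left(c \right)} = 0$ ($Q{\left(c \right)} = \left(2 + \left(5 - 2\right)\right) - 5 = \left(2 + 3\right) - 5 = 5 - 5 = 0$)
$\left(y + p{\left(17 \right)}\right) Q{\left(-19 \right)} = \left(16 + 11\right) 0 = 27 \cdot 0 = 0$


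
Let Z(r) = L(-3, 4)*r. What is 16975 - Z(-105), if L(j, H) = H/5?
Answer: 17059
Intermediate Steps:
L(j, H) = H/5 (L(j, H) = H*(⅕) = H/5)
Z(r) = 4*r/5 (Z(r) = ((⅕)*4)*r = 4*r/5)
16975 - Z(-105) = 16975 - 4*(-105)/5 = 16975 - 1*(-84) = 16975 + 84 = 17059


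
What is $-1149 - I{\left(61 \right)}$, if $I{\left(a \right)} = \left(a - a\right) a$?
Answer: $-1149$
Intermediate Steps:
$I{\left(a \right)} = 0$ ($I{\left(a \right)} = 0 a = 0$)
$-1149 - I{\left(61 \right)} = -1149 - 0 = -1149 + 0 = -1149$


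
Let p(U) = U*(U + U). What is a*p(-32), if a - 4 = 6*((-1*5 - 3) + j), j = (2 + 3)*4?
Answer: 155648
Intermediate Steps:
p(U) = 2*U² (p(U) = U*(2*U) = 2*U²)
j = 20 (j = 5*4 = 20)
a = 76 (a = 4 + 6*((-1*5 - 3) + 20) = 4 + 6*((-5 - 3) + 20) = 4 + 6*(-8 + 20) = 4 + 6*12 = 4 + 72 = 76)
a*p(-32) = 76*(2*(-32)²) = 76*(2*1024) = 76*2048 = 155648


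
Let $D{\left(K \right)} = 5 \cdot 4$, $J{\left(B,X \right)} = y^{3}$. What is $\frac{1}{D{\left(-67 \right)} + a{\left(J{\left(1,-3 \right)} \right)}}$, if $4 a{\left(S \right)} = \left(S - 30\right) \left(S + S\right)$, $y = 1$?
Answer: $\frac{2}{11} \approx 0.18182$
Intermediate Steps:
$J{\left(B,X \right)} = 1$ ($J{\left(B,X \right)} = 1^{3} = 1$)
$D{\left(K \right)} = 20$
$a{\left(S \right)} = \frac{S \left(-30 + S\right)}{2}$ ($a{\left(S \right)} = \frac{\left(S - 30\right) \left(S + S\right)}{4} = \frac{\left(-30 + S\right) 2 S}{4} = \frac{2 S \left(-30 + S\right)}{4} = \frac{S \left(-30 + S\right)}{2}$)
$\frac{1}{D{\left(-67 \right)} + a{\left(J{\left(1,-3 \right)} \right)}} = \frac{1}{20 + \frac{1}{2} \cdot 1 \left(-30 + 1\right)} = \frac{1}{20 + \frac{1}{2} \cdot 1 \left(-29\right)} = \frac{1}{20 - \frac{29}{2}} = \frac{1}{\frac{11}{2}} = \frac{2}{11}$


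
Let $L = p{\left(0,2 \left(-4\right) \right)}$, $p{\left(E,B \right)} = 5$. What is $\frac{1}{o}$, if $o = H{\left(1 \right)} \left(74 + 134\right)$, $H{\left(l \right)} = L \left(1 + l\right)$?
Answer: $\frac{1}{2080} \approx 0.00048077$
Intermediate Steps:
$L = 5$
$H{\left(l \right)} = 5 + 5 l$ ($H{\left(l \right)} = 5 \left(1 + l\right) = 5 + 5 l$)
$o = 2080$ ($o = \left(5 + 5 \cdot 1\right) \left(74 + 134\right) = \left(5 + 5\right) 208 = 10 \cdot 208 = 2080$)
$\frac{1}{o} = \frac{1}{2080}$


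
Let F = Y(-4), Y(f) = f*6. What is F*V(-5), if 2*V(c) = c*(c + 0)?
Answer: -300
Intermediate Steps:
Y(f) = 6*f
F = -24 (F = 6*(-4) = -24)
V(c) = c**2/2 (V(c) = (c*(c + 0))/2 = (c*c)/2 = c**2/2)
F*V(-5) = -12*(-5)**2 = -12*25 = -24*25/2 = -300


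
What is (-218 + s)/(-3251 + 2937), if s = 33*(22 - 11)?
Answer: -145/314 ≈ -0.46178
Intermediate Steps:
s = 363 (s = 33*11 = 363)
(-218 + s)/(-3251 + 2937) = (-218 + 363)/(-3251 + 2937) = 145/(-314) = 145*(-1/314) = -145/314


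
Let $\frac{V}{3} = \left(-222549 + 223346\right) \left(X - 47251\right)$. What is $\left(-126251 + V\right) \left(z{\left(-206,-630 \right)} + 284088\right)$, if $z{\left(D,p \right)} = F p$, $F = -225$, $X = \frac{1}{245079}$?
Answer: $- \frac{1311546320272277614}{27231} \approx -4.8164 \cdot 10^{13}$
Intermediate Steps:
$X = \frac{1}{245079} \approx 4.0803 \cdot 10^{-6}$
$z{\left(D,p \right)} = - 225 p$
$V = - \frac{9229441578916}{81693}$ ($V = 3 \left(-222549 + 223346\right) \left(\frac{1}{245079} - 47251\right) = 3 \cdot 797 \left(- \frac{11580227828}{245079}\right) = 3 \left(- \frac{9229441578916}{245079}\right) = - \frac{9229441578916}{81693} \approx -1.1298 \cdot 10^{8}$)
$\left(-126251 + V\right) \left(z{\left(-206,-630 \right)} + 284088\right) = \left(-126251 - \frac{9229441578916}{81693}\right) \left(\left(-225\right) \left(-630\right) + 284088\right) = - \frac{9239755401859 \left(141750 + 284088\right)}{81693} = \left(- \frac{9239755401859}{81693}\right) 425838 = - \frac{1311546320272277614}{27231}$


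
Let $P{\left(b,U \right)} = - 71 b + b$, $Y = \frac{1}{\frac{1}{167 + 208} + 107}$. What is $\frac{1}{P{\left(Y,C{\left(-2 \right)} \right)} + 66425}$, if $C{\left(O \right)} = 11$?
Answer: $\frac{20063}{1332671650} \approx 1.5055 \cdot 10^{-5}$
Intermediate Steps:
$Y = \frac{375}{40126}$ ($Y = \frac{1}{\frac{1}{375} + 107} = \frac{1}{\frac{40126}{375}} = \frac{375}{40126} \approx 0.0093456$)
$P{\left(b,U \right)} = - 70 b$
$\frac{1}{P{\left(Y,C{\left(-2 \right)} \right)} + 66425} = \frac{1}{\left(-70\right) \frac{375}{40126} + 66425} = \frac{1}{- \frac{13125}{20063} + 66425} = \frac{1}{\frac{1332671650}{20063}} = \frac{20063}{1332671650}$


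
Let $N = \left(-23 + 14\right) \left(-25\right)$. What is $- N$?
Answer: $-225$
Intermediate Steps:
$N = 225$ ($N = \left(-9\right) \left(-25\right) = 225$)
$- N = \left(-1\right) 225 = -225$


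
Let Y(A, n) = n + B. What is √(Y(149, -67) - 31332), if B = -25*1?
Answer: 8*I*√491 ≈ 177.27*I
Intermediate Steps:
B = -25
Y(A, n) = -25 + n (Y(A, n) = n - 25 = -25 + n)
√(Y(149, -67) - 31332) = √((-25 - 67) - 31332) = √(-92 - 31332) = √(-31424) = 8*I*√491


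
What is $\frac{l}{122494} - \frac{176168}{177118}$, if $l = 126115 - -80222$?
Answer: $\frac{393854573}{570944534} \approx 0.68983$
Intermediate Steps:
$l = 206337$ ($l = 126115 + 80222 = 206337$)
$\frac{l}{122494} - \frac{176168}{177118} = \frac{206337}{122494} - \frac{176168}{177118} = 206337 \cdot \frac{1}{122494} - \frac{4636}{4661} = \frac{206337}{122494} - \frac{4636}{4661} = \frac{393854573}{570944534}$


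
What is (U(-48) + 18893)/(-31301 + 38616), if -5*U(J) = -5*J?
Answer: 3769/1463 ≈ 2.5762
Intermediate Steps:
U(J) = J (U(J) = -(-1)*J = J)
(U(-48) + 18893)/(-31301 + 38616) = (-48 + 18893)/(-31301 + 38616) = 18845/7315 = 18845*(1/7315) = 3769/1463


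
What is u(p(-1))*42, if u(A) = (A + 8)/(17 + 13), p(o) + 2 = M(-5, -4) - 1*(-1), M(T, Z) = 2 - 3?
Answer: 42/5 ≈ 8.4000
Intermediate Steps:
M(T, Z) = -1
p(o) = -2 (p(o) = -2 + (-1 - 1*(-1)) = -2 + (-1 + 1) = -2 + 0 = -2)
u(A) = 4/15 + A/30 (u(A) = (8 + A)/30 = (8 + A)*(1/30) = 4/15 + A/30)
u(p(-1))*42 = (4/15 + (1/30)*(-2))*42 = (4/15 - 1/15)*42 = (⅕)*42 = 42/5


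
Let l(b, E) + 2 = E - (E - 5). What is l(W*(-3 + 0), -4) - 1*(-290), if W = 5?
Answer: 293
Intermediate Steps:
l(b, E) = 3 (l(b, E) = -2 + (E - (E - 5)) = -2 + (E - (-5 + E)) = -2 + (E + (5 - E)) = -2 + 5 = 3)
l(W*(-3 + 0), -4) - 1*(-290) = 3 - 1*(-290) = 3 + 290 = 293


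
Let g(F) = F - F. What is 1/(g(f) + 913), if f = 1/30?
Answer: 1/913 ≈ 0.0010953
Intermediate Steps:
f = 1/30 ≈ 0.033333
g(F) = 0
1/(g(f) + 913) = 1/(0 + 913) = 1/913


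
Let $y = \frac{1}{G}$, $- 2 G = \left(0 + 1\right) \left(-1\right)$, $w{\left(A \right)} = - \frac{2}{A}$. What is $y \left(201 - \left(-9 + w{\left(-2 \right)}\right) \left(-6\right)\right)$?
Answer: $306$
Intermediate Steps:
$G = \frac{1}{2}$ ($G = - \frac{\left(0 + 1\right) \left(-1\right)}{2} = - \frac{1 \left(-1\right)}{2} = \left(- \frac{1}{2}\right) \left(-1\right) = \frac{1}{2} \approx 0.5$)
$y = 2$ ($y = \frac{1}{\frac{1}{2}} = 2$)
$y \left(201 - \left(-9 + w{\left(-2 \right)}\right) \left(-6\right)\right) = 2 \left(201 - \left(-9 - \frac{2}{-2}\right) \left(-6\right)\right) = 2 \left(201 - \left(-9 - -1\right) \left(-6\right)\right) = 2 \left(201 - \left(-9 + 1\right) \left(-6\right)\right) = 2 \left(201 - \left(-8\right) \left(-6\right)\right) = 2 \left(201 - 48\right) = 2 \cdot 153 = 306$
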